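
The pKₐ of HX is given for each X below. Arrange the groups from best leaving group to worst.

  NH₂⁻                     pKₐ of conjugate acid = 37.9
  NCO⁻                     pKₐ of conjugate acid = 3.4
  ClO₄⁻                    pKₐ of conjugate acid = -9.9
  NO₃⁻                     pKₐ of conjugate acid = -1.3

ClO₄⁻ > NO₃⁻ > NCO⁻ > NH₂⁻

Lower conjugate-acid pKₐ ⇒ weaker base ⇒ better leaving group.
Sorting by the given values: ClO₄⁻ (-9.9), NO₃⁻ (-1.3), NCO⁻ (3.4), NH₂⁻ (37.9).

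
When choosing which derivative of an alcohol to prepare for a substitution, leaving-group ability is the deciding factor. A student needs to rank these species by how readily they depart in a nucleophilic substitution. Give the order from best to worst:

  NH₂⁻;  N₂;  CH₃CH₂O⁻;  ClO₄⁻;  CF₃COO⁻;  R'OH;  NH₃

N₂ > ClO₄⁻ > R'OH > CF₃COO⁻ > NH₃ > CH₃CH₂O⁻ > NH₂⁻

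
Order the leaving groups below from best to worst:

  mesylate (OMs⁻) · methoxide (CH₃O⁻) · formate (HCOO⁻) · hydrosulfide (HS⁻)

mesylate (OMs⁻) > formate (HCOO⁻) > hydrosulfide (HS⁻) > methoxide (CH₃O⁻)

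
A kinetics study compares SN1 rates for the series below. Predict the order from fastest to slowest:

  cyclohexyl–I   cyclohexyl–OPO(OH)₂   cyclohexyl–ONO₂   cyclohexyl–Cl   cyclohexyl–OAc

Identical carbon frameworks mean the comparison reduces to leaving-group quality.
Rank by basicity of the departing species: weakest base leaves most easily.
cyclohexyl–I loses I⁻: pKₐ(HI) ≈ -10
cyclohexyl–Cl loses Cl⁻: pKₐ(HCl) ≈ -7
cyclohexyl–ONO₂ loses NO₃⁻: pKₐ(HNO₃) ≈ -1.3
cyclohexyl–OPO(OH)₂ loses H₂PO₄⁻: pKₐ(H₃PO₄) ≈ 2.1
cyclohexyl–OAc loses AcO⁻: pKₐ(CH₃COOH) ≈ 4.8

cyclohexyl–I > cyclohexyl–Cl > cyclohexyl–ONO₂ > cyclohexyl–OPO(OH)₂ > cyclohexyl–OAc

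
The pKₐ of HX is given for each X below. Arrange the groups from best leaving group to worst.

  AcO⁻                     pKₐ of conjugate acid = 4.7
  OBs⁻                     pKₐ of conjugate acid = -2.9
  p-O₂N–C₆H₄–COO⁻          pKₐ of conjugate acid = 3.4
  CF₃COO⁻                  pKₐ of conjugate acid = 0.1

OBs⁻ > CF₃COO⁻ > p-O₂N–C₆H₄–COO⁻ > AcO⁻

Lower conjugate-acid pKₐ ⇒ weaker base ⇒ better leaving group.
Sorting by the given values: OBs⁻ (-2.9), CF₃COO⁻ (0.1), p-O₂N–C₆H₄–COO⁻ (3.4), AcO⁻ (4.7).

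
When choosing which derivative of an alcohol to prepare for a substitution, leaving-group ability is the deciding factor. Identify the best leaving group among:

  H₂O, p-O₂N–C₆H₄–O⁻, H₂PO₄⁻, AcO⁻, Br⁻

The more stable X⁻ (or X) is on its own — i.e. the weaker a base it is — the better a leaving group it makes.
Br⁻: pKₐ(HBr) ≈ -9
H₂O: pKₐ(H₃O⁺) ≈ -1.7
H₂PO₄⁻: pKₐ(H₃PO₄) ≈ 2.1
AcO⁻: pKₐ(CH₃COOH) ≈ 4.8
p-O₂N–C₆H₄–O⁻: pKₐ(p-nitrophenol) ≈ 7.2

Br⁻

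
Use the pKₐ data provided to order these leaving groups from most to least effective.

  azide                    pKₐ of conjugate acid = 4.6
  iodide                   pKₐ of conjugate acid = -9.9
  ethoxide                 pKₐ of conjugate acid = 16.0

iodide > azide > ethoxide

Lower conjugate-acid pKₐ ⇒ weaker base ⇒ better leaving group.
Sorting by the given values: iodide (-9.9), azide (4.6), ethoxide (16.0).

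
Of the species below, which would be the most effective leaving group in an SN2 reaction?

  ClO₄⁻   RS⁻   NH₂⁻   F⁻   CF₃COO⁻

ClO₄⁻

ClO₄⁻: pKₐ(HClO₄) ≈ -10
CF₃COO⁻: pKₐ(CF₃COOH) ≈ 0.2
F⁻: pKₐ(HF) ≈ 3.2
RS⁻: pKₐ(RSH (a thiol)) ≈ 10.5
NH₂⁻: pKₐ(NH₃) ≈ 38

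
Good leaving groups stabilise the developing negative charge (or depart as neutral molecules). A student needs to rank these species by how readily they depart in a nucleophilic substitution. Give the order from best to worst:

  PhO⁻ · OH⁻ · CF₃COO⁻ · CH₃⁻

CF₃COO⁻ > PhO⁻ > OH⁻ > CH₃⁻

CF₃COO⁻: pKₐ(CF₃COOH) ≈ 0.2 — strongly electron-withdrawing CF₃ stabilises the carboxylate
PhO⁻: pKₐ(C₆H₅OH (phenol)) ≈ 10
OH⁻: pKₐ(H₂O) ≈ 15.7
CH₃⁻: pKₐ(CH₄) ≈ 48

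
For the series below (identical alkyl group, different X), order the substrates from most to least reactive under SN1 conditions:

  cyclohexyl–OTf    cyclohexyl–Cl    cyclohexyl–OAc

cyclohexyl–OTf > cyclohexyl–Cl > cyclohexyl–OAc

Same R in every case — rank the leaving groups.
A good leaving group is a weak base: the lower the pKₐ of its conjugate acid, the more readily it departs.
cyclohexyl–OTf loses OTf⁻: pKₐ(CF₃SO₃H (triflic acid)) ≈ -14
cyclohexyl–Cl loses Cl⁻: pKₐ(HCl) ≈ -7
cyclohexyl–OAc loses AcO⁻: pKₐ(CH₃COOH) ≈ 4.8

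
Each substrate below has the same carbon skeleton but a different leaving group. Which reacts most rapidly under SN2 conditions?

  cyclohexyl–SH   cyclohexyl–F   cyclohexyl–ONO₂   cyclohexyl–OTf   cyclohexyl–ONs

cyclohexyl–OTf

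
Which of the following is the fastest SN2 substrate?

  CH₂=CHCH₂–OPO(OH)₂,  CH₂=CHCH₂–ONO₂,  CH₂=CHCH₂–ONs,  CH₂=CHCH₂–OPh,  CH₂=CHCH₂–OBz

CH₂=CHCH₂–ONs

The skeletons are identical, so relative rate is governed entirely by leaving-group ability.
Leaving-group ability tracks the stability of the departed species; conjugate-acid pKₐ is the usual yardstick (lower pKₐ → better LG).
CH₂=CHCH₂–ONs loses ONs⁻: pKₐ(p-O₂NC₆H₄SO₃H) ≈ -3.5
CH₂=CHCH₂–ONO₂ loses NO₃⁻: pKₐ(HNO₃) ≈ -1.3
CH₂=CHCH₂–OPO(OH)₂ loses H₂PO₄⁻: pKₐ(H₃PO₄) ≈ 2.1
CH₂=CHCH₂–OBz loses PhCOO⁻: pKₐ(C₆H₅COOH) ≈ 4.2
CH₂=CHCH₂–OPh loses PhO⁻: pKₐ(C₆H₅OH (phenol)) ≈ 10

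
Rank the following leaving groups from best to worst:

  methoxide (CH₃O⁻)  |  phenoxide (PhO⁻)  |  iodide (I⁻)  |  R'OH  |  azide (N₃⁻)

iodide (I⁻): pKₐ(HI) ≈ -10
R'OH: pKₐ(R'OH₂⁺) ≈ -2.4
azide (N₃⁻): pKₐ(HN₃) ≈ 4.7
phenoxide (PhO⁻): pKₐ(C₆H₅OH (phenol)) ≈ 10
methoxide (CH₃O⁻): pKₐ(CH₃OH) ≈ 15.5

iodide (I⁻) > R'OH > azide (N₃⁻) > phenoxide (PhO⁻) > methoxide (CH₃O⁻)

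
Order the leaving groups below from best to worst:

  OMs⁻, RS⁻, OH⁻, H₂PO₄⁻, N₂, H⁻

N₂ > OMs⁻ > H₂PO₄⁻ > RS⁻ > OH⁻ > H⁻

N₂: no meaningful conjugate acid; N₂ departs as an exceptionally stable neutral molecule
OMs⁻: pKₐ(CH₃SO₃H (MsOH)) ≈ -1.9 — resonance-delocalised alkanesulfonate
H₂PO₄⁻: pKₐ(H₃PO₄) ≈ 2.1 — moderate base; biological leaving group after further activation
RS⁻: pKₐ(RSH (a thiol)) ≈ 10.5
OH⁻: pKₐ(H₂O) ≈ 15.7
H⁻: pKₐ(H₂) ≈ 36 — extremely strong base; leaves only in special hydride-transfer contexts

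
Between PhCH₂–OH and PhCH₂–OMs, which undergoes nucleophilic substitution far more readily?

From PhCH₂–OH the departing group would be OH⁻ (pKₐ(H₂O) ≈ 15.7). Strong base; essentially never leaves without prior activation.
From PhCH₂–OMs the leaving group is OMs⁻ (pKₐ(CH₃SO₃H (MsOH)) ≈ -1.9). Resonance-delocalised alkanesulfonate.
(In practice PhCH₂–OMs is made from PhCH₂–OH by treatment with MsCl / Et₃N, converting the hydroxyl into a mesylate.)

PhCH₂–OMs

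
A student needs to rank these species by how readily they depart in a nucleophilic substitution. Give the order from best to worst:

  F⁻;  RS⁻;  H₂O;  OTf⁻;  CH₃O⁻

OTf⁻ > H₂O > F⁻ > RS⁻ > CH₃O⁻

A good leaving group is a weak base: the lower the pKₐ of its conjugate acid, the more readily it departs.
OTf⁻: pKₐ(CF₃SO₃H (triflic acid)) ≈ -14 — charge spread over three oxygens and a CF₃ group; the premier leaving group in synthesis
H₂O: pKₐ(H₃O⁺) ≈ -1.7 — neutral; leaves from a protonated alcohol (R–OH₂⁺)
F⁻: pKₐ(HF) ≈ 3.2
RS⁻: pKₐ(RSH (a thiol)) ≈ 10.5
CH₃O⁻: pKₐ(CH₃OH) ≈ 15.5 — strong base; alkoxides do not leave unassisted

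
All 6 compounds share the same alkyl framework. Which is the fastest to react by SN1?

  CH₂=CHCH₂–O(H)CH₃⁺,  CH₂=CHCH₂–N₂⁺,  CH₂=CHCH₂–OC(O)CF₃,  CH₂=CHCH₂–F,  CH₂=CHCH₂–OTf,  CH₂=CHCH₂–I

CH₂=CHCH₂–N₂⁺

Same R in every case — rank the leaving groups.
Rank by basicity of the departing species: weakest base leaves most easily.
CH₂=CHCH₂–N₂⁺ loses N₂: no meaningful conjugate acid; N₂ departs as an exceptionally stable neutral molecule
CH₂=CHCH₂–OTf loses OTf⁻: pKₐ(CF₃SO₃H (triflic acid)) ≈ -14
CH₂=CHCH₂–I loses I⁻: pKₐ(HI) ≈ -10
CH₂=CHCH₂–O(H)CH₃⁺ loses R'OH: pKₐ(R'OH₂⁺) ≈ -2.4
CH₂=CHCH₂–OC(O)CF₃ loses CF₃COO⁻: pKₐ(CF₃COOH) ≈ 0.2
CH₂=CHCH₂–F loses F⁻: pKₐ(HF) ≈ 3.2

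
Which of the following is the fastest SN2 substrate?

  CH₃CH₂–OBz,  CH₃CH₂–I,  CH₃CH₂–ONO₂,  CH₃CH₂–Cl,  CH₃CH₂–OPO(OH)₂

The skeletons are identical, so relative rate is governed entirely by leaving-group ability.
Rank by basicity of the departing species: weakest base leaves most easily.
CH₃CH₂–I loses I⁻: pKₐ(HI) ≈ -10
CH₃CH₂–Cl loses Cl⁻: pKₐ(HCl) ≈ -7
CH₃CH₂–ONO₂ loses NO₃⁻: pKₐ(HNO₃) ≈ -1.3
CH₃CH₂–OPO(OH)₂ loses H₂PO₄⁻: pKₐ(H₃PO₄) ≈ 2.1
CH₃CH₂–OBz loses PhCOO⁻: pKₐ(C₆H₅COOH) ≈ 4.2

CH₃CH₂–I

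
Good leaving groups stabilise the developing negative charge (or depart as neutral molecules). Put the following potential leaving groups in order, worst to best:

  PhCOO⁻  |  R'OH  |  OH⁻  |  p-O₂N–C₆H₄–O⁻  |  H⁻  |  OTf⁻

H⁻ < OH⁻ < p-O₂N–C₆H₄–O⁻ < PhCOO⁻ < R'OH < OTf⁻

The more stable X⁻ (or X) is on its own — i.e. the weaker a base it is — the better a leaving group it makes.
OTf⁻: pKₐ(CF₃SO₃H (triflic acid)) ≈ -14
R'OH: pKₐ(R'OH₂⁺) ≈ -2.4
PhCOO⁻: pKₐ(C₆H₅COOH) ≈ 4.2
p-O₂N–C₆H₄–O⁻: pKₐ(p-nitrophenol) ≈ 7.2
OH⁻: pKₐ(H₂O) ≈ 15.7
H⁻: pKₐ(H₂) ≈ 36
The question asks for worst first, so the sequence is read in increasing leaving-group ability.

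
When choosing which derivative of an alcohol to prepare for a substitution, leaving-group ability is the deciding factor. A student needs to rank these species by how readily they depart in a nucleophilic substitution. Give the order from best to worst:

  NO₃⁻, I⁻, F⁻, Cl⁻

I⁻ > Cl⁻ > NO₃⁻ > F⁻

I⁻: pKₐ(HI) ≈ -10
Cl⁻: pKₐ(HCl) ≈ -7
NO₃⁻: pKₐ(HNO₃) ≈ -1.3
F⁻: pKₐ(HF) ≈ 3.2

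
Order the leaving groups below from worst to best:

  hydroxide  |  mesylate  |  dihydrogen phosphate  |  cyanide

A good leaving group is a weak base: the lower the pKₐ of its conjugate acid, the more readily it departs.
mesylate: pKₐ(CH₃SO₃H (MsOH)) ≈ -1.9 — resonance-delocalised alkanesulfonate
dihydrogen phosphate: pKₐ(H₃PO₄) ≈ 2.1 — moderate base; biological leaving group after further activation
cyanide: pKₐ(HCN) ≈ 9.2
hydroxide: pKₐ(H₂O) ≈ 15.7 — strong base; essentially never leaves without prior activation
Listed from poorest to best leaving group as asked.

hydroxide < cyanide < dihydrogen phosphate < mesylate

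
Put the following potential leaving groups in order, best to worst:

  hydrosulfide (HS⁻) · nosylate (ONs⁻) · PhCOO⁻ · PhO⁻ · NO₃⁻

Rank by basicity of the departing species: weakest base leaves most easily.
nosylate (ONs⁻): pKₐ(p-O₂NC₆H₄SO₃H) ≈ -3.5 — p-nitro group further stabilises the sulfonate
NO₃⁻: pKₐ(HNO₃) ≈ -1.3 — resonance-delocalised over three oxygens
PhCOO⁻: pKₐ(C₆H₅COOH) ≈ 4.2 — aryl carboxylate
hydrosulfide (HS⁻): pKₐ(H₂S) ≈ 7
PhO⁻: pKₐ(C₆H₅OH (phenol)) ≈ 10

nosylate (ONs⁻) > NO₃⁻ > PhCOO⁻ > hydrosulfide (HS⁻) > PhO⁻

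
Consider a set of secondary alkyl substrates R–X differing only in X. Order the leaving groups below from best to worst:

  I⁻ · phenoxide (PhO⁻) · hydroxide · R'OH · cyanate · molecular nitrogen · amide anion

molecular nitrogen > I⁻ > R'OH > cyanate > phenoxide (PhO⁻) > hydroxide > amide anion

Leaving-group ability tracks the stability of the departed species; conjugate-acid pKₐ is the usual yardstick (lower pKₐ → better LG).
molecular nitrogen: no meaningful conjugate acid; N₂ departs as an exceptionally stable neutral molecule
I⁻: pKₐ(HI) ≈ -10
R'OH: pKₐ(R'OH₂⁺) ≈ -2.4
cyanate: pKₐ(HOCN) ≈ 3.5
phenoxide (PhO⁻): pKₐ(C₆H₅OH (phenol)) ≈ 10
hydroxide: pKₐ(H₂O) ≈ 15.7
amide anion: pKₐ(NH₃) ≈ 38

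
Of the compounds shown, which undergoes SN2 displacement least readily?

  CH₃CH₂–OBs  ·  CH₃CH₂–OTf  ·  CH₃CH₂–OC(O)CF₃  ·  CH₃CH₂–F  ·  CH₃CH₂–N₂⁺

The skeletons are identical, so relative rate is governed entirely by leaving-group ability.
Rank by basicity of the departing species: weakest base leaves most easily.
CH₃CH₂–N₂⁺ loses N₂: no meaningful conjugate acid; N₂ departs as an exceptionally stable neutral molecule
CH₃CH₂–OTf loses OTf⁻: pKₐ(CF₃SO₃H (triflic acid)) ≈ -14
CH₃CH₂–OBs loses OBs⁻: pKₐ(p-BrC₆H₄SO₃H) ≈ -2.8
CH₃CH₂–OC(O)CF₃ loses CF₃COO⁻: pKₐ(CF₃COOH) ≈ 0.2
CH₃CH₂–F loses F⁻: pKₐ(HF) ≈ 3.2

CH₃CH₂–F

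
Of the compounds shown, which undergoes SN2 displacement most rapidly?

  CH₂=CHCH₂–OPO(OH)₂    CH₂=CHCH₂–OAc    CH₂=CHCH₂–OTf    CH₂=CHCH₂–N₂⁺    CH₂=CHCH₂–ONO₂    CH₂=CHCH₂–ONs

CH₂=CHCH₂–N₂⁺

Identical carbon frameworks mean the comparison reduces to leaving-group quality.
A good leaving group is a weak base: the lower the pKₐ of its conjugate acid, the more readily it departs.
CH₂=CHCH₂–N₂⁺ loses N₂: no meaningful conjugate acid; N₂ departs as an exceptionally stable neutral molecule
CH₂=CHCH₂–OTf loses OTf⁻: pKₐ(CF₃SO₃H (triflic acid)) ≈ -14
CH₂=CHCH₂–ONs loses ONs⁻: pKₐ(p-O₂NC₆H₄SO₃H) ≈ -3.5
CH₂=CHCH₂–ONO₂ loses NO₃⁻: pKₐ(HNO₃) ≈ -1.3
CH₂=CHCH₂–OPO(OH)₂ loses H₂PO₄⁻: pKₐ(H₃PO₄) ≈ 2.1
CH₂=CHCH₂–OAc loses AcO⁻: pKₐ(CH₃COOH) ≈ 4.8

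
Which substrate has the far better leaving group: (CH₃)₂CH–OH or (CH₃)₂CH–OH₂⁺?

From (CH₃)₂CH–OH the departing group would be OH⁻ (pKₐ(H₂O) ≈ 15.7). Strong base; essentially never leaves without prior activation.
From (CH₃)₂CH–OH₂⁺ the leaving group is H₂O (pKₐ(H₃O⁺) ≈ -1.7). Neutral; leaves from a protonated alcohol (R–OH₂⁺).
(In practice (CH₃)₂CH–OH₂⁺ is made from (CH₃)₂CH–OH by protonation with strong acid, converting the leaving group from hydroxide to neutral water.)

(CH₃)₂CH–OH₂⁺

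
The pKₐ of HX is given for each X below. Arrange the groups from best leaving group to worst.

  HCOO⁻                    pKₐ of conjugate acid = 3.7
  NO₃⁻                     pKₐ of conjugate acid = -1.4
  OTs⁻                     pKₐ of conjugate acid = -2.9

OTs⁻ > NO₃⁻ > HCOO⁻

Lower conjugate-acid pKₐ ⇒ weaker base ⇒ better leaving group.
Sorting by the given values: OTs⁻ (-2.9), NO₃⁻ (-1.4), HCOO⁻ (3.7).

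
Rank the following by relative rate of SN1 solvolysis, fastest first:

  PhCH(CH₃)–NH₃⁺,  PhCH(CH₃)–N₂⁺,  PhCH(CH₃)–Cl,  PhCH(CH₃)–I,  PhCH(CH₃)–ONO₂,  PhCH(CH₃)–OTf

Identical carbon frameworks mean the comparison reduces to leaving-group quality.
Rank by basicity of the departing species: weakest base leaves most easily.
PhCH(CH₃)–N₂⁺ loses N₂: no meaningful conjugate acid; N₂ departs as an exceptionally stable neutral molecule
PhCH(CH₃)–OTf loses OTf⁻: pKₐ(CF₃SO₃H (triflic acid)) ≈ -14
PhCH(CH₃)–I loses I⁻: pKₐ(HI) ≈ -10
PhCH(CH₃)–Cl loses Cl⁻: pKₐ(HCl) ≈ -7
PhCH(CH₃)–ONO₂ loses NO₃⁻: pKₐ(HNO₃) ≈ -1.3
PhCH(CH₃)–NH₃⁺ loses NH₃: pKₐ(NH₄⁺) ≈ 9.2

PhCH(CH₃)–N₂⁺ > PhCH(CH₃)–OTf > PhCH(CH₃)–I > PhCH(CH₃)–Cl > PhCH(CH₃)–ONO₂ > PhCH(CH₃)–NH₃⁺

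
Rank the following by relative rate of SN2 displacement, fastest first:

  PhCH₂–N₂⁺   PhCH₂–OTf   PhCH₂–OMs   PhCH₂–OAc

Same R in every case — rank the leaving groups.
Rank by basicity of the departing species: weakest base leaves most easily.
PhCH₂–N₂⁺ loses N₂: no meaningful conjugate acid; N₂ departs as an exceptionally stable neutral molecule
PhCH₂–OTf loses OTf⁻: pKₐ(CF₃SO₃H (triflic acid)) ≈ -14
PhCH₂–OMs loses OMs⁻: pKₐ(CH₃SO₃H (MsOH)) ≈ -1.9
PhCH₂–OAc loses AcO⁻: pKₐ(CH₃COOH) ≈ 4.8

PhCH₂–N₂⁺ > PhCH₂–OTf > PhCH₂–OMs > PhCH₂–OAc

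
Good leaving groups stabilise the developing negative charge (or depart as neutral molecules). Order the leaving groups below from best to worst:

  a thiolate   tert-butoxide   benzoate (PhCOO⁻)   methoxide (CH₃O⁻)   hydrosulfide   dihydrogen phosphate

dihydrogen phosphate > benzoate (PhCOO⁻) > hydrosulfide > a thiolate > methoxide (CH₃O⁻) > tert-butoxide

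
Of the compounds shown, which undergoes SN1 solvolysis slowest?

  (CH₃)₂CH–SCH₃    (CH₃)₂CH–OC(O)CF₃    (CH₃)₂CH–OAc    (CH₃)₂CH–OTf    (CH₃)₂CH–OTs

(CH₃)₂CH–SCH₃

With the same alkyl group throughout, only the leaving group differentiates the rates.
Leaving-group ability tracks the stability of the departed species; conjugate-acid pKₐ is the usual yardstick (lower pKₐ → better LG).
(CH₃)₂CH–OTf loses OTf⁻: pKₐ(CF₃SO₃H (triflic acid)) ≈ -14
(CH₃)₂CH–OTs loses OTs⁻: pKₐ(p-CH₃C₆H₄SO₃H (TsOH)) ≈ -2.8
(CH₃)₂CH–OC(O)CF₃ loses CF₃COO⁻: pKₐ(CF₃COOH) ≈ 0.2
(CH₃)₂CH–OAc loses AcO⁻: pKₐ(CH₃COOH) ≈ 4.8
(CH₃)₂CH–SCH₃ loses RS⁻: pKₐ(RSH (a thiol)) ≈ 10.5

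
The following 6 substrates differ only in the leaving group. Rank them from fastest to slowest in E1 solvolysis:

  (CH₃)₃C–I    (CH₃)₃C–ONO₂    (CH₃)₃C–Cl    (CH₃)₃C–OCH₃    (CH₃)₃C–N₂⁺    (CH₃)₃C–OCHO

Same R in every case — rank the leaving groups.
The more stable X⁻ (or X) is on its own — i.e. the weaker a base it is — the better a leaving group it makes.
(CH₃)₃C–N₂⁺ loses N₂: no meaningful conjugate acid; N₂ departs as an exceptionally stable neutral molecule
(CH₃)₃C–I loses I⁻: pKₐ(HI) ≈ -10
(CH₃)₃C–Cl loses Cl⁻: pKₐ(HCl) ≈ -7
(CH₃)₃C–ONO₂ loses NO₃⁻: pKₐ(HNO₃) ≈ -1.3
(CH₃)₃C–OCHO loses HCOO⁻: pKₐ(HCOOH) ≈ 3.8
(CH₃)₃C–OCH₃ loses CH₃O⁻: pKₐ(CH₃OH) ≈ 15.5

(CH₃)₃C–N₂⁺ > (CH₃)₃C–I > (CH₃)₃C–Cl > (CH₃)₃C–ONO₂ > (CH₃)₃C–OCHO > (CH₃)₃C–OCH₃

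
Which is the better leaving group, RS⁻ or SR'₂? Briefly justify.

SR'₂ is the better leaving group.
pKₐ(R'₂SH⁺) ≈ -7 versus pKₐ(RSH (a thiol)) ≈ 10.5: SR'₂ is the much weaker base.
Neutral; leaves from a sulfonium salt (R–SR'₂⁺).

SR'₂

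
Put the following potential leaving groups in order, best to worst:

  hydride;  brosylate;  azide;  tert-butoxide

brosylate > azide > tert-butoxide > hydride

The more stable X⁻ (or X) is on its own — i.e. the weaker a base it is — the better a leaving group it makes.
brosylate: pKₐ(p-BrC₆H₄SO₃H) ≈ -2.8
azide: pKₐ(HN₃) ≈ 4.7
tert-butoxide: pKₐ(t-BuOH) ≈ 18
hydride: pKₐ(H₂) ≈ 36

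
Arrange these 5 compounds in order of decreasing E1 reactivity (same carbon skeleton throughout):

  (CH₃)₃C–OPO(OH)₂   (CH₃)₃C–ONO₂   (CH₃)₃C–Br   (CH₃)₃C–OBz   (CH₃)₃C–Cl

Identical carbon frameworks mean the comparison reduces to leaving-group quality.
Rank by basicity of the departing species: weakest base leaves most easily.
(CH₃)₃C–Br loses Br⁻: pKₐ(HBr) ≈ -9
(CH₃)₃C–Cl loses Cl⁻: pKₐ(HCl) ≈ -7
(CH₃)₃C–ONO₂ loses NO₃⁻: pKₐ(HNO₃) ≈ -1.3
(CH₃)₃C–OPO(OH)₂ loses H₂PO₄⁻: pKₐ(H₃PO₄) ≈ 2.1
(CH₃)₃C–OBz loses PhCOO⁻: pKₐ(C₆H₅COOH) ≈ 4.2

(CH₃)₃C–Br > (CH₃)₃C–Cl > (CH₃)₃C–ONO₂ > (CH₃)₃C–OPO(OH)₂ > (CH₃)₃C–OBz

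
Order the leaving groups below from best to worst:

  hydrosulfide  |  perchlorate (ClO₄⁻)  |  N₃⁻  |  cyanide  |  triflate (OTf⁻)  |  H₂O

triflate (OTf⁻) > perchlorate (ClO₄⁻) > H₂O > N₃⁻ > hydrosulfide > cyanide

triflate (OTf⁻): pKₐ(CF₃SO₃H (triflic acid)) ≈ -14
perchlorate (ClO₄⁻): pKₐ(HClO₄) ≈ -10
H₂O: pKₐ(H₃O⁺) ≈ -1.7
N₃⁻: pKₐ(HN₃) ≈ 4.7
hydrosulfide: pKₐ(H₂S) ≈ 7 — larger and more polarisable than the oxygen analogue
cyanide: pKₐ(HCN) ≈ 9.2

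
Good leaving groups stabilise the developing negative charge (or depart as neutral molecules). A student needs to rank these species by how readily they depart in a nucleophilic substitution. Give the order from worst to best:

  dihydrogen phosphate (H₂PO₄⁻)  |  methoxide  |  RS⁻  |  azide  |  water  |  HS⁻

water: pKₐ(H₃O⁺) ≈ -1.7
dihydrogen phosphate (H₂PO₄⁻): pKₐ(H₃PO₄) ≈ 2.1
azide: pKₐ(HN₃) ≈ 4.7
HS⁻: pKₐ(H₂S) ≈ 7
RS⁻: pKₐ(RSH (a thiol)) ≈ 10.5
methoxide: pKₐ(CH₃OH) ≈ 15.5
The question asks for worst first, so the sequence is read in increasing leaving-group ability.

methoxide < RS⁻ < HS⁻ < azide < dihydrogen phosphate (H₂PO₄⁻) < water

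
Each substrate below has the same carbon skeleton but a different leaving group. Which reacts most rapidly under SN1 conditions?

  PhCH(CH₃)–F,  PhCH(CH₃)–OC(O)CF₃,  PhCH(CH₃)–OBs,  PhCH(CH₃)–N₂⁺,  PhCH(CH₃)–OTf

PhCH(CH₃)–N₂⁺

Same R in every case — rank the leaving groups.
Leaving-group ability tracks the stability of the departed species; conjugate-acid pKₐ is the usual yardstick (lower pKₐ → better LG).
PhCH(CH₃)–N₂⁺ loses N₂: no meaningful conjugate acid; N₂ departs as an exceptionally stable neutral molecule
PhCH(CH₃)–OTf loses OTf⁻: pKₐ(CF₃SO₃H (triflic acid)) ≈ -14
PhCH(CH₃)–OBs loses OBs⁻: pKₐ(p-BrC₆H₄SO₃H) ≈ -2.8
PhCH(CH₃)–OC(O)CF₃ loses CF₃COO⁻: pKₐ(CF₃COOH) ≈ 0.2
PhCH(CH₃)–F loses F⁻: pKₐ(HF) ≈ 3.2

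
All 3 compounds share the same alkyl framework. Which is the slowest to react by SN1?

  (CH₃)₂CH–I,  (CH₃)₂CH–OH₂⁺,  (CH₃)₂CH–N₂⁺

The skeletons are identical, so relative rate is governed entirely by leaving-group ability.
The more stable X⁻ (or X) is on its own — i.e. the weaker a base it is — the better a leaving group it makes.
(CH₃)₂CH–N₂⁺ loses N₂: no meaningful conjugate acid; N₂ departs as an exceptionally stable neutral molecule
(CH₃)₂CH–I loses I⁻: pKₐ(HI) ≈ -10
(CH₃)₂CH–OH₂⁺ loses H₂O: pKₐ(H₃O⁺) ≈ -1.7

(CH₃)₂CH–OH₂⁺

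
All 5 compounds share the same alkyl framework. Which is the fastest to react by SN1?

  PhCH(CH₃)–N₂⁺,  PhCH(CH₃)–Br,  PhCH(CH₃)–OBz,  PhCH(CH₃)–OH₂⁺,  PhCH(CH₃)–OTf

With the same alkyl group throughout, only the leaving group differentiates the rates.
Rank by basicity of the departing species: weakest base leaves most easily.
PhCH(CH₃)–N₂⁺ loses N₂: no meaningful conjugate acid; N₂ departs as an exceptionally stable neutral molecule
PhCH(CH₃)–OTf loses OTf⁻: pKₐ(CF₃SO₃H (triflic acid)) ≈ -14
PhCH(CH₃)–Br loses Br⁻: pKₐ(HBr) ≈ -9
PhCH(CH₃)–OH₂⁺ loses H₂O: pKₐ(H₃O⁺) ≈ -1.7
PhCH(CH₃)–OBz loses PhCOO⁻: pKₐ(C₆H₅COOH) ≈ 4.2

PhCH(CH₃)–N₂⁺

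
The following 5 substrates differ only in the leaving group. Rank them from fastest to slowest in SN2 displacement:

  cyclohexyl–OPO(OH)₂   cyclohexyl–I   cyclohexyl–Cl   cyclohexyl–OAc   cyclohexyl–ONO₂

cyclohexyl–I > cyclohexyl–Cl > cyclohexyl–ONO₂ > cyclohexyl–OPO(OH)₂ > cyclohexyl–OAc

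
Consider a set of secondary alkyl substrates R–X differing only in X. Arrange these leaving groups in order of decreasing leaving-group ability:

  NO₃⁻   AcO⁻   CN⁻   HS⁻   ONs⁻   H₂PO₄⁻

The more stable X⁻ (or X) is on its own — i.e. the weaker a base it is — the better a leaving group it makes.
ONs⁻: pKₐ(p-O₂NC₆H₄SO₃H) ≈ -3.5
NO₃⁻: pKₐ(HNO₃) ≈ -1.3
H₂PO₄⁻: pKₐ(H₃PO₄) ≈ 2.1
AcO⁻: pKₐ(CH₃COOH) ≈ 4.8
HS⁻: pKₐ(H₂S) ≈ 7
CN⁻: pKₐ(HCN) ≈ 9.2

ONs⁻ > NO₃⁻ > H₂PO₄⁻ > AcO⁻ > HS⁻ > CN⁻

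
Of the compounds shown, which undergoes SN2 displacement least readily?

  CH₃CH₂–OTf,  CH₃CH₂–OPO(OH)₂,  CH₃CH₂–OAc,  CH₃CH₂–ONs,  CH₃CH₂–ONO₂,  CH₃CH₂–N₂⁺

CH₃CH₂–OAc

With the same alkyl group throughout, only the leaving group differentiates the rates.
A good leaving group is a weak base: the lower the pKₐ of its conjugate acid, the more readily it departs.
CH₃CH₂–N₂⁺ loses N₂: no meaningful conjugate acid; N₂ departs as an exceptionally stable neutral molecule
CH₃CH₂–OTf loses OTf⁻: pKₐ(CF₃SO₃H (triflic acid)) ≈ -14
CH₃CH₂–ONs loses ONs⁻: pKₐ(p-O₂NC₆H₄SO₃H) ≈ -3.5
CH₃CH₂–ONO₂ loses NO₃⁻: pKₐ(HNO₃) ≈ -1.3
CH₃CH₂–OPO(OH)₂ loses H₂PO₄⁻: pKₐ(H₃PO₄) ≈ 2.1
CH₃CH₂–OAc loses AcO⁻: pKₐ(CH₃COOH) ≈ 4.8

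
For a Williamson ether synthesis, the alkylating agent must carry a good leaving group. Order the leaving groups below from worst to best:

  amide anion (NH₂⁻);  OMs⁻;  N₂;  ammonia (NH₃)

N₂: no meaningful conjugate acid; N₂ departs as an exceptionally stable neutral molecule
OMs⁻: pKₐ(CH₃SO₃H (MsOH)) ≈ -1.9
ammonia (NH₃): pKₐ(NH₄⁺) ≈ 9.2
amide anion (NH₂⁻): pKₐ(NH₃) ≈ 38
The question asks for worst first, so the sequence is read in increasing leaving-group ability.

amide anion (NH₂⁻) < ammonia (NH₃) < OMs⁻ < N₂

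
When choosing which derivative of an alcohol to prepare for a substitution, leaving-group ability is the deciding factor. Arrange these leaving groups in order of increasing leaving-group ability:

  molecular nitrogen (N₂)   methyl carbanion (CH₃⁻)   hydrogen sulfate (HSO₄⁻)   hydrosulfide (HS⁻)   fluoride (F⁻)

molecular nitrogen (N₂): no meaningful conjugate acid; N₂ departs as an exceptionally stable neutral molecule
hydrogen sulfate (HSO₄⁻): pKₐ(H₂SO₄) ≈ -3
fluoride (F⁻): pKₐ(HF) ≈ 3.2
hydrosulfide (HS⁻): pKₐ(H₂S) ≈ 7
methyl carbanion (CH₃⁻): pKₐ(CH₄) ≈ 48
The question asks for worst first, so the sequence is read in increasing leaving-group ability.

methyl carbanion (CH₃⁻) < hydrosulfide (HS⁻) < fluoride (F⁻) < hydrogen sulfate (HSO₄⁻) < molecular nitrogen (N₂)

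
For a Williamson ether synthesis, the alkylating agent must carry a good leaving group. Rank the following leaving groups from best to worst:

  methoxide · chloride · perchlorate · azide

perchlorate > chloride > azide > methoxide

Leaving-group ability tracks the stability of the departed species; conjugate-acid pKₐ is the usual yardstick (lower pKₐ → better LG).
perchlorate: pKₐ(HClO₄) ≈ -10 — extremely weak base; rarely used for safety reasons
chloride: pKₐ(HCl) ≈ -7 — moderately weak base
azide: pKₐ(HN₃) ≈ 4.7 — linear, resonance-stabilised
methoxide: pKₐ(CH₃OH) ≈ 15.5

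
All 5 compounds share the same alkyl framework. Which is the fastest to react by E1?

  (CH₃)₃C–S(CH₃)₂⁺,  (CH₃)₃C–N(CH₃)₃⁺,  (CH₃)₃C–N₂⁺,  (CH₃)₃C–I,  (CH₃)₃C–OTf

With the same alkyl group throughout, only the leaving group differentiates the rates.
The more stable X⁻ (or X) is on its own — i.e. the weaker a base it is — the better a leaving group it makes.
(CH₃)₃C–N₂⁺ loses N₂: no meaningful conjugate acid; N₂ departs as an exceptionally stable neutral molecule
(CH₃)₃C–OTf loses OTf⁻: pKₐ(CF₃SO₃H (triflic acid)) ≈ -14
(CH₃)₃C–I loses I⁻: pKₐ(HI) ≈ -10
(CH₃)₃C–S(CH₃)₂⁺ loses SR'₂: pKₐ(R'₂SH⁺) ≈ -7
(CH₃)₃C–N(CH₃)₃⁺ loses NR'₃: pKₐ(R'₃NH⁺) ≈ 10.7

(CH₃)₃C–N₂⁺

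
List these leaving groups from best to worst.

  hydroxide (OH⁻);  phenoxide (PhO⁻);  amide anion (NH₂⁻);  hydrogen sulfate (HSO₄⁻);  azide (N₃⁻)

Leaving-group ability tracks the stability of the departed species; conjugate-acid pKₐ is the usual yardstick (lower pKₐ → better LG).
hydrogen sulfate (HSO₄⁻): pKₐ(H₂SO₄) ≈ -3
azide (N₃⁻): pKₐ(HN₃) ≈ 4.7
phenoxide (PhO⁻): pKₐ(C₆H₅OH (phenol)) ≈ 10
hydroxide (OH⁻): pKₐ(H₂O) ≈ 15.7
amide anion (NH₂⁻): pKₐ(NH₃) ≈ 38

hydrogen sulfate (HSO₄⁻) > azide (N₃⁻) > phenoxide (PhO⁻) > hydroxide (OH⁻) > amide anion (NH₂⁻)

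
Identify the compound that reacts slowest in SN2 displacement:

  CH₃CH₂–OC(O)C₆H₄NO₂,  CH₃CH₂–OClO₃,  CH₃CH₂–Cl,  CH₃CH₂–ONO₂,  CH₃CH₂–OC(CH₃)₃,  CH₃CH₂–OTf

Identical carbon frameworks mean the comparison reduces to leaving-group quality.
Rank by basicity of the departing species: weakest base leaves most easily.
CH₃CH₂–OTf loses OTf⁻: pKₐ(CF₃SO₃H (triflic acid)) ≈ -14
CH₃CH₂–OClO₃ loses ClO₄⁻: pKₐ(HClO₄) ≈ -10
CH₃CH₂–Cl loses Cl⁻: pKₐ(HCl) ≈ -7
CH₃CH₂–ONO₂ loses NO₃⁻: pKₐ(HNO₃) ≈ -1.3
CH₃CH₂–OC(O)C₆H₄NO₂ loses p-O₂N–C₆H₄–COO⁻: pKₐ(p-nitrobenzoic acid) ≈ 3.4
CH₃CH₂–OC(CH₃)₃ loses (CH₃)₃CO⁻: pKₐ(t-BuOH) ≈ 18

CH₃CH₂–OC(CH₃)₃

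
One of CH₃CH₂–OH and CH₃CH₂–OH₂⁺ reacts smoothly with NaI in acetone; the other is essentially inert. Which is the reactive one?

From CH₃CH₂–OH the departing group would be OH⁻ (pKₐ(H₂O) ≈ 15.7). Strong base; essentially never leaves without prior activation.
From CH₃CH₂–OH₂⁺ the leaving group is H₂O (pKₐ(H₃O⁺) ≈ -1.7). Neutral; leaves from a protonated alcohol (R–OH₂⁺).
(In practice CH₃CH₂–OH₂⁺ is made from CH₃CH₂–OH by protonation with strong acid, converting the leaving group from hydroxide to neutral water.)

CH₃CH₂–OH₂⁺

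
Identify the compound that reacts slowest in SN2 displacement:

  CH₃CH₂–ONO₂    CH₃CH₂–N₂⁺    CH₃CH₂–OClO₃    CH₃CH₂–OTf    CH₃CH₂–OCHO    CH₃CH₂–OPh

Identical carbon frameworks mean the comparison reduces to leaving-group quality.
The more stable X⁻ (or X) is on its own — i.e. the weaker a base it is — the better a leaving group it makes.
CH₃CH₂–N₂⁺ loses N₂: no meaningful conjugate acid; N₂ departs as an exceptionally stable neutral molecule
CH₃CH₂–OTf loses OTf⁻: pKₐ(CF₃SO₃H (triflic acid)) ≈ -14
CH₃CH₂–OClO₃ loses ClO₄⁻: pKₐ(HClO₄) ≈ -10
CH₃CH₂–ONO₂ loses NO₃⁻: pKₐ(HNO₃) ≈ -1.3
CH₃CH₂–OCHO loses HCOO⁻: pKₐ(HCOOH) ≈ 3.8
CH₃CH₂–OPh loses PhO⁻: pKₐ(C₆H₅OH (phenol)) ≈ 10

CH₃CH₂–OPh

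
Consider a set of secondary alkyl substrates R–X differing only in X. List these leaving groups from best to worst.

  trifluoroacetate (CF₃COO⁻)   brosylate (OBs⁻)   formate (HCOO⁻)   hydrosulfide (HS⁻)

brosylate (OBs⁻): pKₐ(p-BrC₆H₄SO₃H) ≈ -2.8 — arenesulfonate with a p-bromo substituent
trifluoroacetate (CF₃COO⁻): pKₐ(CF₃COOH) ≈ 0.2 — strongly electron-withdrawing CF₃ stabilises the carboxylate
formate (HCOO⁻): pKₐ(HCOOH) ≈ 3.8
hydrosulfide (HS⁻): pKₐ(H₂S) ≈ 7 — larger and more polarisable than the oxygen analogue

brosylate (OBs⁻) > trifluoroacetate (CF₃COO⁻) > formate (HCOO⁻) > hydrosulfide (HS⁻)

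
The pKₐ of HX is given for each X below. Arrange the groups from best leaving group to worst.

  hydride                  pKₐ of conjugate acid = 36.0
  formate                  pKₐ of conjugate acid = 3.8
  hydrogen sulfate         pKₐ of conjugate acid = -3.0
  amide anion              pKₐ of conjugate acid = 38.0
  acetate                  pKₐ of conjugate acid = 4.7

hydrogen sulfate > formate > acetate > hydride > amide anion

Lower conjugate-acid pKₐ ⇒ weaker base ⇒ better leaving group.
Sorting by the given values: hydrogen sulfate (-3.0), formate (3.8), acetate (4.7), hydride (36.0), amide anion (38.0).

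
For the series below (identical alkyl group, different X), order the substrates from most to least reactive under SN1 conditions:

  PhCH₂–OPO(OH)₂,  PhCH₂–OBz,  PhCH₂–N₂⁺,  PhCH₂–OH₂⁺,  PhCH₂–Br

PhCH₂–N₂⁺ > PhCH₂–Br > PhCH₂–OH₂⁺ > PhCH₂–OPO(OH)₂ > PhCH₂–OBz

With the same alkyl group throughout, only the leaving group differentiates the rates.
Rank by basicity of the departing species: weakest base leaves most easily.
PhCH₂–N₂⁺ loses N₂: no meaningful conjugate acid; N₂ departs as an exceptionally stable neutral molecule
PhCH₂–Br loses Br⁻: pKₐ(HBr) ≈ -9
PhCH₂–OH₂⁺ loses H₂O: pKₐ(H₃O⁺) ≈ -1.7
PhCH₂–OPO(OH)₂ loses H₂PO₄⁻: pKₐ(H₃PO₄) ≈ 2.1
PhCH₂–OBz loses PhCOO⁻: pKₐ(C₆H₅COOH) ≈ 4.2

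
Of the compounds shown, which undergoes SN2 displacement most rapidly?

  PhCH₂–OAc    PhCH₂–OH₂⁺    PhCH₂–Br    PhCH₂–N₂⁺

The skeletons are identical, so relative rate is governed entirely by leaving-group ability.
Leaving-group ability tracks the stability of the departed species; conjugate-acid pKₐ is the usual yardstick (lower pKₐ → better LG).
PhCH₂–N₂⁺ loses N₂: no meaningful conjugate acid; N₂ departs as an exceptionally stable neutral molecule
PhCH₂–Br loses Br⁻: pKₐ(HBr) ≈ -9
PhCH₂–OH₂⁺ loses H₂O: pKₐ(H₃O⁺) ≈ -1.7
PhCH₂–OAc loses AcO⁻: pKₐ(CH₃COOH) ≈ 4.8

PhCH₂–N₂⁺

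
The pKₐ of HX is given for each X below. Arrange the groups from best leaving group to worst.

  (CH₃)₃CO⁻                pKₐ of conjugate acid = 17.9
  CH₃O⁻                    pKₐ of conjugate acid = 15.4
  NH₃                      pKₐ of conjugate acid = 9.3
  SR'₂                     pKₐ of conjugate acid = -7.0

SR'₂ > NH₃ > CH₃O⁻ > (CH₃)₃CO⁻

Lower conjugate-acid pKₐ ⇒ weaker base ⇒ better leaving group.
Sorting by the given values: SR'₂ (-7.0), NH₃ (9.3), CH₃O⁻ (15.4), (CH₃)₃CO⁻ (17.9).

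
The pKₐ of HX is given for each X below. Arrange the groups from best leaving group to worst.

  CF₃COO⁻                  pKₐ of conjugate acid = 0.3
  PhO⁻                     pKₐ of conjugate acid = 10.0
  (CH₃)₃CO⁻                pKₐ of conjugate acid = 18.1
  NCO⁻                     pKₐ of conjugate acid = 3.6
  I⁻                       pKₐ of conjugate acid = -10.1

I⁻ > CF₃COO⁻ > NCO⁻ > PhO⁻ > (CH₃)₃CO⁻

Lower conjugate-acid pKₐ ⇒ weaker base ⇒ better leaving group.
Sorting by the given values: I⁻ (-10.1), CF₃COO⁻ (0.3), NCO⁻ (3.6), PhO⁻ (10.0), (CH₃)₃CO⁻ (18.1).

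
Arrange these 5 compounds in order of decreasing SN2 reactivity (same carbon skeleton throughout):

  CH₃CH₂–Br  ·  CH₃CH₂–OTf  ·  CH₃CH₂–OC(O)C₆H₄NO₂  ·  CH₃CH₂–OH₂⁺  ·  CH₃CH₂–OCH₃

CH₃CH₂–OTf > CH₃CH₂–Br > CH₃CH₂–OH₂⁺ > CH₃CH₂–OC(O)C₆H₄NO₂ > CH₃CH₂–OCH₃

The skeletons are identical, so relative rate is governed entirely by leaving-group ability.
Rank by basicity of the departing species: weakest base leaves most easily.
CH₃CH₂–OTf loses OTf⁻: pKₐ(CF₃SO₃H (triflic acid)) ≈ -14
CH₃CH₂–Br loses Br⁻: pKₐ(HBr) ≈ -9
CH₃CH₂–OH₂⁺ loses H₂O: pKₐ(H₃O⁺) ≈ -1.7
CH₃CH₂–OC(O)C₆H₄NO₂ loses p-O₂N–C₆H₄–COO⁻: pKₐ(p-nitrobenzoic acid) ≈ 3.4
CH₃CH₂–OCH₃ loses CH₃O⁻: pKₐ(CH₃OH) ≈ 15.5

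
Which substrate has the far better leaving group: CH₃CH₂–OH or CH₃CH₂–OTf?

From CH₃CH₂–OH the departing group would be OH⁻ (pKₐ(H₂O) ≈ 15.7). Strong base; essentially never leaves without prior activation.
From CH₃CH₂–OTf the leaving group is OTf⁻ (pKₐ(CF₃SO₃H (triflic acid)) ≈ -14). Charge spread over three oxygens and a CF₃ group; the premier leaving group in synthesis.
(In practice CH₃CH₂–OTf is made from CH₃CH₂–OH by treatment with Tf₂O / 2,6-lutidine, converting the hydroxyl into a triflate.)

CH₃CH₂–OTf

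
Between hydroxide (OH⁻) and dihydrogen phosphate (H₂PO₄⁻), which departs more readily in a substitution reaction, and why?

dihydrogen phosphate (H₂PO₄⁻) is the better leaving group.
pKₐ(H₃PO₄) ≈ 2.1 versus pKₐ(H₂O) ≈ 15.7: dihydrogen phosphate (H₂PO₄⁻) is the much weaker base.
Moderate base; biological leaving group after further activation.

dihydrogen phosphate (H₂PO₄⁻)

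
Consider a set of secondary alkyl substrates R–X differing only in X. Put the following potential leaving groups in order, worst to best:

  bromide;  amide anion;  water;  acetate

amide anion < acetate < water < bromide

The more stable X⁻ (or X) is on its own — i.e. the weaker a base it is — the better a leaving group it makes.
bromide: pKₐ(HBr) ≈ -9
water: pKₐ(H₃O⁺) ≈ -1.7
acetate: pKₐ(CH₃COOH) ≈ 4.8
amide anion: pKₐ(NH₃) ≈ 38
The question asks for worst first, so the sequence is read in increasing leaving-group ability.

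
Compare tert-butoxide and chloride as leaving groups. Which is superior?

chloride is the better leaving group.
pKₐ(HCl) ≈ -7 versus pKₐ(t-BuOH) ≈ 18: chloride is the much weaker base.
Moderately weak base.

chloride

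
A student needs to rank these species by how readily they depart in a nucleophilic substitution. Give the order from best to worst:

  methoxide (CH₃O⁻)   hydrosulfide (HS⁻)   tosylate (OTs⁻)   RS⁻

Leaving-group ability tracks the stability of the departed species; conjugate-acid pKₐ is the usual yardstick (lower pKₐ → better LG).
tosylate (OTs⁻): pKₐ(p-CH₃C₆H₄SO₃H (TsOH)) ≈ -2.8 — resonance-delocalised arenesulfonate
hydrosulfide (HS⁻): pKₐ(H₂S) ≈ 7 — larger and more polarisable than the oxygen analogue
RS⁻: pKₐ(RSH (a thiol)) ≈ 10.5 — moderately basic; rarely leaves without activation
methoxide (CH₃O⁻): pKₐ(CH₃OH) ≈ 15.5 — strong base; alkoxides do not leave unassisted

tosylate (OTs⁻) > hydrosulfide (HS⁻) > RS⁻ > methoxide (CH₃O⁻)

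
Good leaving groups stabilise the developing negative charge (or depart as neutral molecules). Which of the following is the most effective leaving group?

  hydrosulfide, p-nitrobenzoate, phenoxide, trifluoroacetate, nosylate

nosylate

nosylate: pKₐ(p-O₂NC₆H₄SO₃H) ≈ -3.5
trifluoroacetate: pKₐ(CF₃COOH) ≈ 0.2
p-nitrobenzoate: pKₐ(p-nitrobenzoic acid) ≈ 3.4
hydrosulfide: pKₐ(H₂S) ≈ 7
phenoxide: pKₐ(C₆H₅OH (phenol)) ≈ 10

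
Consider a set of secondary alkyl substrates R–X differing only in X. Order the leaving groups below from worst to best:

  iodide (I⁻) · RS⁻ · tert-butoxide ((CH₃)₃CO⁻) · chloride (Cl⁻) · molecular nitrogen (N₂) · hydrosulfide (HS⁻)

The more stable X⁻ (or X) is on its own — i.e. the weaker a base it is — the better a leaving group it makes.
molecular nitrogen (N₂): no meaningful conjugate acid; N₂ departs as an exceptionally stable neutral molecule
iodide (I⁻): pKₐ(HI) ≈ -10 — large, highly polarisable; very weak base
chloride (Cl⁻): pKₐ(HCl) ≈ -7 — moderately weak base
hydrosulfide (HS⁻): pKₐ(H₂S) ≈ 7
RS⁻: pKₐ(RSH (a thiol)) ≈ 10.5 — moderately basic; rarely leaves without activation
tert-butoxide ((CH₃)₃CO⁻): pKₐ(t-BuOH) ≈ 18 — bulky, strongly basic alkoxide
The question asks for worst first, so the sequence is read in increasing leaving-group ability.

tert-butoxide ((CH₃)₃CO⁻) < RS⁻ < hydrosulfide (HS⁻) < chloride (Cl⁻) < iodide (I⁻) < molecular nitrogen (N₂)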